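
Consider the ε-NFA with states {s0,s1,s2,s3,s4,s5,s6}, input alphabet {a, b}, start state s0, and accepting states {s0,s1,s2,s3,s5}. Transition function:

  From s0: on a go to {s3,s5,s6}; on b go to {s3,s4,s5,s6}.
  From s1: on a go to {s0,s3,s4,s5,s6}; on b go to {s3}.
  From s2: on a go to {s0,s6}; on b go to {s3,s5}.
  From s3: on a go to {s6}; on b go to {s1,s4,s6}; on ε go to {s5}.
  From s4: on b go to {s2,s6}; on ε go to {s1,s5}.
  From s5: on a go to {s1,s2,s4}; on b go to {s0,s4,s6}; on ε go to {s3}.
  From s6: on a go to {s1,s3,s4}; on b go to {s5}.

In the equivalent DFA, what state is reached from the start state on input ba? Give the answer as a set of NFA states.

Start: {s0}.
δ(s0,b) = {s3,s4,s5,s6}.
Union: {s3,s4,s5,s6}.
ε-closure gives {s1,s3,s4,s5,s6}.
After b: {s1,s3,s4,s5,s6}.
δ(s1,a) = {s0,s3,s4,s5,s6}; δ(s3,a) = {s6}; δ(s4,a) = ∅; δ(s5,a) = {s1,s2,s4}; δ(s6,a) = {s1,s3,s4}.
Union: {s0,s1,s2,s3,s4,s5,s6}.
After a: {s0,s1,s2,s3,s4,s5,s6}.

{s0,s1,s2,s3,s4,s5,s6}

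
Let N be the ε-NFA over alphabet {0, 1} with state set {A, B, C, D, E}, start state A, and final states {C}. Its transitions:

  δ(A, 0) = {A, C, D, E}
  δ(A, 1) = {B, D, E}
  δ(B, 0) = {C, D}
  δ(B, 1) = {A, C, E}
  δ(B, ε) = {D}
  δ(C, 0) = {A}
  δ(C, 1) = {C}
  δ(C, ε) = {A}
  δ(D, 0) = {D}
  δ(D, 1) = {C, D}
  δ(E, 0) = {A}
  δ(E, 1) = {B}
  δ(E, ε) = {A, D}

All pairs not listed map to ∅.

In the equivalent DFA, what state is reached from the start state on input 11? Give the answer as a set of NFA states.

{A, B, C, D, E}

Start: {A}.
δ(A,1) = {B, D, E}.
Union: {B, D, E}.
ε-closure gives {A, B, D, E}.
After 1: {A, B, D, E}.
δ(A,1) = {B, D, E}; δ(B,1) = {A, C, E}; δ(D,1) = {C, D}; δ(E,1) = {B}.
Union: {A, B, C, D, E}.
After 1: {A, B, C, D, E}.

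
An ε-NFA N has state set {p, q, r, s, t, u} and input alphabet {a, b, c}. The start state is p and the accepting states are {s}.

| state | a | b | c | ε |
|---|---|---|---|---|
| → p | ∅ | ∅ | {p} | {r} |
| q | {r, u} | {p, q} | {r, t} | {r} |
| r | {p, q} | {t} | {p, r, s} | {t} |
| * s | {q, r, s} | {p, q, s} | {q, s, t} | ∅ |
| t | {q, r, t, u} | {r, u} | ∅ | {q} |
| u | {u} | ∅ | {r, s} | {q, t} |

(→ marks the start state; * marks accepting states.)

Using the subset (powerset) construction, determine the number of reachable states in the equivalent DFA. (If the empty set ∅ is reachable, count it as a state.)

4

Start state of the DFA: {p, q, r, t} (ε-closure of the NFA start).
{p, q, r, t} --a--> {p, q, r, t, u}  [new]
{p, q, r, t} --b--> {p, q, r, t, u}  [seen]
{p, q, r, t} --c--> {p, q, r, s, t}  [new]
{p, q, r, t, u} --a--> {p, q, r, t, u}  [seen]
{p, q, r, t, u} --b--> {p, q, r, t, u}  [seen]
{p, q, r, t, u} --c--> {p, q, r, s, t}  [seen]
{p, q, r, s, t} --a--> {p, q, r, s, t, u}  [new]
{p, q, r, s, t} --b--> {p, q, r, s, t, u}  [seen]
{p, q, r, s, t} --c--> {p, q, r, s, t}  [seen]
{p, q, r, s, t, u} --a--> {p, q, r, s, t, u}  [seen]
{p, q, r, s, t, u} --b--> {p, q, r, s, t, u}  [seen]
{p, q, r, s, t, u} --c--> {p, q, r, s, t}  [seen]
Reachable DFA states: {p, q, r, t}, {p, q, r, t, u}, {p, q, r, s, t}, {p, q, r, s, t, u}.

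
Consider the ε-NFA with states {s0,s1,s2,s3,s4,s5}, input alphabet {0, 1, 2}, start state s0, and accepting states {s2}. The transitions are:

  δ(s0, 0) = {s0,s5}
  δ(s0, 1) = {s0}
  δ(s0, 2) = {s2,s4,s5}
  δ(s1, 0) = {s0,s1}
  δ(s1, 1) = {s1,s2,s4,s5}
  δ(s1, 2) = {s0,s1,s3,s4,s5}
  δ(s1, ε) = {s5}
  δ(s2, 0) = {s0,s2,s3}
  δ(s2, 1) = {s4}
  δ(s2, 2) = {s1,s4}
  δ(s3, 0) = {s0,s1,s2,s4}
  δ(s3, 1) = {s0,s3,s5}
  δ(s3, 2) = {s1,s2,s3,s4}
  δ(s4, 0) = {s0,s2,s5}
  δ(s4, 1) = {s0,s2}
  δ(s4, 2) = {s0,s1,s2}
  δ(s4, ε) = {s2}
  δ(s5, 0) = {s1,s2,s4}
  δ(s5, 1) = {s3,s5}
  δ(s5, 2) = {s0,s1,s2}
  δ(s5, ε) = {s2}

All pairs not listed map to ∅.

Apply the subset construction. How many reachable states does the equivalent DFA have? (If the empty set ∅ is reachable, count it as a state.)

6

Start state of the DFA: {s0} (ε-closure of the NFA start).
{s0} --0--> {s0,s2,s5}  [new]
{s0} --1--> {s0}  [seen]
{s0} --2--> {s2,s4,s5}  [new]
{s0,s2,s5} --0--> {s0,s1,s2,s3,s4,s5}  [new]
{s0,s2,s5} --1--> {s0,s2,s3,s4,s5}  [new]
{s0,s2,s5} --2--> {s0,s1,s2,s4,s5}  [new]
{s2,s4,s5} --0--> {s0,s1,s2,s3,s4,s5}  [seen]
{s2,s4,s5} --1--> {s0,s2,s3,s4,s5}  [seen]
{s2,s4,s5} --2--> {s0,s1,s2,s4,s5}  [seen]
{s0,s1,s2,s3,s4,s5} --0--> {s0,s1,s2,s3,s4,s5}  [seen]
{s0,s1,s2,s3,s4,s5} --1--> {s0,s1,s2,s3,s4,s5}  [seen]
{s0,s1,s2,s3,s4,s5} --2--> {s0,s1,s2,s3,s4,s5}  [seen]
{s0,s2,s3,s4,s5} --0--> {s0,s1,s2,s3,s4,s5}  [seen]
{s0,s2,s3,s4,s5} --1--> {s0,s2,s3,s4,s5}  [seen]
{s0,s2,s3,s4,s5} --2--> {s0,s1,s2,s3,s4,s5}  [seen]
{s0,s1,s2,s4,s5} --0--> {s0,s1,s2,s3,s4,s5}  [seen]
{s0,s1,s2,s4,s5} --1--> {s0,s1,s2,s3,s4,s5}  [seen]
{s0,s1,s2,s4,s5} --2--> {s0,s1,s2,s3,s4,s5}  [seen]
Reachable DFA states: {s0}, {s0,s2,s5}, {s2,s4,s5}, {s0,s1,s2,s3,s4,s5}, {s0,s2,s3,s4,s5}, {s0,s1,s2,s4,s5}.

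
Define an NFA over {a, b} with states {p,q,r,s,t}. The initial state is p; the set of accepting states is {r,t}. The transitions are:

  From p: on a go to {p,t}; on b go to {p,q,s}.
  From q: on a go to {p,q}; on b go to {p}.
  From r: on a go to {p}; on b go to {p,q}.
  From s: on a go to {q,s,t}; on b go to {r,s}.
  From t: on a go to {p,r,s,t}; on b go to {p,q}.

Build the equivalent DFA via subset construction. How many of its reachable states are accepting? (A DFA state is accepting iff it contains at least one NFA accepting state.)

5

Start state of the DFA: {p}.
{p} --a--> {p,t}  [new]
{p} --b--> {p,q,s}  [new]
{p,t} --a--> {p,r,s,t}  [new]
{p,t} --b--> {p,q,s}  [seen]
{p,q,s} --a--> {p,q,s,t}  [new]
{p,q,s} --b--> {p,q,r,s}  [new]
{p,r,s,t} --a--> {p,q,r,s,t}  [new]
{p,r,s,t} --b--> {p,q,r,s}  [seen]
{p,q,s,t} --a--> {p,q,r,s,t}  [seen]
{p,q,s,t} --b--> {p,q,r,s}  [seen]
{p,q,r,s} --a--> {p,q,s,t}  [seen]
{p,q,r,s} --b--> {p,q,r,s}  [seen]
{p,q,r,s,t} --a--> {p,q,r,s,t}  [seen]
{p,q,r,s,t} --b--> {p,q,r,s}  [seen]
Reachable DFA states: {p}, {p,t}, {p,q,s}, {p,r,s,t}, {p,q,s,t}, {p,q,r,s}, {p,q,r,s,t}.
Accepting DFA states (contain an NFA accepting state): {p,t}, {p,r,s,t}, {p,q,s,t}, {p,q,r,s}, {p,q,r,s,t}.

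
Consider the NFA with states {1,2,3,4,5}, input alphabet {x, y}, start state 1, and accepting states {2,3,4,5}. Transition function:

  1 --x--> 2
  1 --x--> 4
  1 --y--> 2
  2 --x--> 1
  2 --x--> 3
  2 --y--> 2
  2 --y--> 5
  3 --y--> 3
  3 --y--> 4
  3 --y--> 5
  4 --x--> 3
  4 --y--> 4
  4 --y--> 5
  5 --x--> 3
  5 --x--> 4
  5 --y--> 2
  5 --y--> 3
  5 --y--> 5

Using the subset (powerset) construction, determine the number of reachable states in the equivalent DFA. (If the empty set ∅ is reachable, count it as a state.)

10

Start state of the DFA: {1}.
{1} --x--> {2,4}  [new]
{1} --y--> {2}  [new]
{2,4} --x--> {1,3}  [new]
{2,4} --y--> {2,4,5}  [new]
{2} --x--> {1,3}  [seen]
{2} --y--> {2,5}  [new]
{1,3} --x--> {2,4}  [seen]
{1,3} --y--> {2,3,4,5}  [new]
{2,4,5} --x--> {1,3,4}  [new]
{2,4,5} --y--> {2,3,4,5}  [seen]
{2,5} --x--> {1,3,4}  [seen]
{2,5} --y--> {2,3,5}  [new]
{2,3,4,5} --x--> {1,3,4}  [seen]
{2,3,4,5} --y--> {2,3,4,5}  [seen]
{1,3,4} --x--> {2,3,4}  [new]
{1,3,4} --y--> {2,3,4,5}  [seen]
{2,3,5} --x--> {1,3,4}  [seen]
{2,3,5} --y--> {2,3,4,5}  [seen]
{2,3,4} --x--> {1,3}  [seen]
{2,3,4} --y--> {2,3,4,5}  [seen]
Reachable DFA states: {1}, {2,4}, {2}, {1,3}, {2,4,5}, {2,5}, {2,3,4,5}, {1,3,4}, {2,3,5}, {2,3,4}.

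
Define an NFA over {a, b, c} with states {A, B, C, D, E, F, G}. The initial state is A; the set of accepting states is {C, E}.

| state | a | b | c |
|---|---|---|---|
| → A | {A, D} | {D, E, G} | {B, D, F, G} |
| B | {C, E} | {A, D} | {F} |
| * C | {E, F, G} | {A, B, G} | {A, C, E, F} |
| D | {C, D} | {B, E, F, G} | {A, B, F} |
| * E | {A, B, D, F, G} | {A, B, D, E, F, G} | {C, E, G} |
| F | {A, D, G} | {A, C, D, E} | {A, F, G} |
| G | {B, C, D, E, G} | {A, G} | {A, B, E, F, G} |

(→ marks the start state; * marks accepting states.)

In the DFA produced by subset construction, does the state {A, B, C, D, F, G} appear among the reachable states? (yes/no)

no

Start state of the DFA: {A}.
{A} --a--> {A, D}  [new]
{A} --b--> {D, E, G}  [new]
{A} --c--> {B, D, F, G}  [new]
{A, D} --a--> {A, C, D}  [new]
{A, D} --b--> {B, D, E, F, G}  [new]
{A, D} --c--> {A, B, D, F, G}  [new]
{D, E, G} --a--> {A, B, C, D, E, F, G}  [new]
{D, E, G} --b--> {A, B, D, E, F, G}  [new]
{D, E, G} --c--> {A, B, C, E, F, G}  [new]
{B, D, F, G} --a--> {A, B, C, D, E, G}  [new]
{B, D, F, G} --b--> {A, B, C, D, E, F, G}  [seen]
{B, D, F, G} --c--> {A, B, E, F, G}  [new]
{A, C, D} --a--> {A, C, D, E, F, G}  [new]
{A, C, D} --b--> {A, B, D, E, F, G}  [seen]
{A, C, D} --c--> {A, B, C, D, E, F, G}  [seen]
{B, D, E, F, G} --a--> {A, B, C, D, E, F, G}  [seen]
{B, D, E, F, G} --b--> {A, B, C, D, E, F, G}  [seen]
{B, D, E, F, G} --c--> {A, B, C, E, F, G}  [seen]
{A, B, D, F, G} --a--> {A, B, C, D, E, G}  [seen]
{A, B, D, F, G} --b--> {A, B, C, D, E, F, G}  [seen]
{A, B, D, F, G} --c--> {A, B, D, E, F, G}  [seen]
{A, B, C, D, E, F, G} --a--> {A, B, C, D, E, F, G}  [seen]
{A, B, C, D, E, F, G} --b--> {A, B, C, D, E, F, G}  [seen]
{A, B, C, D, E, F, G} --c--> {A, B, C, D, E, F, G}  [seen]
{A, B, D, E, F, G} --a--> {A, B, C, D, E, F, G}  [seen]
{A, B, D, E, F, G} --b--> {A, B, C, D, E, F, G}  [seen]
{A, B, D, E, F, G} --c--> {A, B, C, D, E, F, G}  [seen]
{A, B, C, E, F, G} --a--> {A, B, C, D, E, F, G}  [seen]
{A, B, C, E, F, G} --b--> {A, B, C, D, E, F, G}  [seen]
{A, B, C, E, F, G} --c--> {A, B, C, D, E, F, G}  [seen]
{A, B, C, D, E, G} --a--> {A, B, C, D, E, F, G}  [seen]
{A, B, C, D, E, G} --b--> {A, B, D, E, F, G}  [seen]
{A, B, C, D, E, G} --c--> {A, B, C, D, E, F, G}  [seen]
{A, B, E, F, G} --a--> {A, B, C, D, E, F, G}  [seen]
{A, B, E, F, G} --b--> {A, B, C, D, E, F, G}  [seen]
{A, B, E, F, G} --c--> {A, B, C, D, E, F, G}  [seen]
{A, C, D, E, F, G} --a--> {A, B, C, D, E, F, G}  [seen]
{A, C, D, E, F, G} --b--> {A, B, C, D, E, F, G}  [seen]
{A, C, D, E, F, G} --c--> {A, B, C, D, E, F, G}  [seen]
Reachable DFA states: {A}, {A, D}, {D, E, G}, {B, D, F, G}, {A, C, D}, {B, D, E, F, G}, {A, B, D, F, G}, {A, B, C, D, E, F, G}, {A, B, D, E, F, G}, {A, B, C, E, F, G}, {A, B, C, D, E, G}, {A, B, E, F, G}, {A, C, D, E, F, G}.
{A, B, C, D, F, G} is not among them.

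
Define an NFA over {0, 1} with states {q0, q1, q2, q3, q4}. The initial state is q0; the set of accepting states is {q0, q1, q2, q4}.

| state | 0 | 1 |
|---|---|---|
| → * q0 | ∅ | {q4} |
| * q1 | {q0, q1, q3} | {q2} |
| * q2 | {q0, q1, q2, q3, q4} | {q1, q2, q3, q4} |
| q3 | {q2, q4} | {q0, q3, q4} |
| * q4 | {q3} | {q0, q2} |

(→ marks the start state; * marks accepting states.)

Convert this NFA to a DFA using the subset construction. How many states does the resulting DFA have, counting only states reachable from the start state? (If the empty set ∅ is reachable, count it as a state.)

11

Start state of the DFA: {q0}.
{q0} --0--> ∅  [new]
{q0} --1--> {q4}  [new]
∅ --0--> ∅  [seen]
∅ --1--> ∅  [seen]
{q4} --0--> {q3}  [new]
{q4} --1--> {q0, q2}  [new]
{q3} --0--> {q2, q4}  [new]
{q3} --1--> {q0, q3, q4}  [new]
{q0, q2} --0--> {q0, q1, q2, q3, q4}  [new]
{q0, q2} --1--> {q1, q2, q3, q4}  [new]
{q2, q4} --0--> {q0, q1, q2, q3, q4}  [seen]
{q2, q4} --1--> {q0, q1, q2, q3, q4}  [seen]
{q0, q3, q4} --0--> {q2, q3, q4}  [new]
{q0, q3, q4} --1--> {q0, q2, q3, q4}  [new]
{q0, q1, q2, q3, q4} --0--> {q0, q1, q2, q3, q4}  [seen]
{q0, q1, q2, q3, q4} --1--> {q0, q1, q2, q3, q4}  [seen]
{q1, q2, q3, q4} --0--> {q0, q1, q2, q3, q4}  [seen]
{q1, q2, q3, q4} --1--> {q0, q1, q2, q3, q4}  [seen]
{q2, q3, q4} --0--> {q0, q1, q2, q3, q4}  [seen]
{q2, q3, q4} --1--> {q0, q1, q2, q3, q4}  [seen]
{q0, q2, q3, q4} --0--> {q0, q1, q2, q3, q4}  [seen]
{q0, q2, q3, q4} --1--> {q0, q1, q2, q3, q4}  [seen]
Reachable DFA states: {q0}, ∅, {q4}, {q3}, {q0, q2}, {q2, q4}, {q0, q3, q4}, {q0, q1, q2, q3, q4}, {q1, q2, q3, q4}, {q2, q3, q4}, {q0, q2, q3, q4}.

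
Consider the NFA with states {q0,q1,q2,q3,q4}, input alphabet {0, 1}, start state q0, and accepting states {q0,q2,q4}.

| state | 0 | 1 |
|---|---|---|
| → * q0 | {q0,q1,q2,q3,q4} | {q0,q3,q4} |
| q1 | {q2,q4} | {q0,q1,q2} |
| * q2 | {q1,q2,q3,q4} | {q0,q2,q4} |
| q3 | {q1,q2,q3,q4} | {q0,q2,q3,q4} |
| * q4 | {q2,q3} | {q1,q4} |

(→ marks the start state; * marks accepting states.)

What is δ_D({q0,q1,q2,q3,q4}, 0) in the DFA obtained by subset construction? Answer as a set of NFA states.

δ(q0,0) = {q0,q1,q2,q3,q4}; δ(q1,0) = {q2,q4}; δ(q2,0) = {q1,q2,q3,q4}; δ(q3,0) = {q1,q2,q3,q4}; δ(q4,0) = {q2,q3}.
Union: {q0,q1,q2,q3,q4}.

{q0,q1,q2,q3,q4}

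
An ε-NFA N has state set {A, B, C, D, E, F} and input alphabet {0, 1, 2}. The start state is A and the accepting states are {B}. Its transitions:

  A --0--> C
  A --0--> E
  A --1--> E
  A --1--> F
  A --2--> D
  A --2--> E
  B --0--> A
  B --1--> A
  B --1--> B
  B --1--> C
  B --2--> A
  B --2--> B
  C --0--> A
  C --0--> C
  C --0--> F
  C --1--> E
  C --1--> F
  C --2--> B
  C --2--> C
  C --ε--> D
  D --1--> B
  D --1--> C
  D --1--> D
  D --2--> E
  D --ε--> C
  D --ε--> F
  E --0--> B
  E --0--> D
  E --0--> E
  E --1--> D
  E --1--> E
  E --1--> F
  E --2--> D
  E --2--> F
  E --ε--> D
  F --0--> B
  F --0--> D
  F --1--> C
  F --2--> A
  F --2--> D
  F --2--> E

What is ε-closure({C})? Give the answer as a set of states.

{C, D, F}

Begin with {C}.
C →ε {D}; add D.
D →ε {C, F}; add F.
ε-closure = {C, D, F}.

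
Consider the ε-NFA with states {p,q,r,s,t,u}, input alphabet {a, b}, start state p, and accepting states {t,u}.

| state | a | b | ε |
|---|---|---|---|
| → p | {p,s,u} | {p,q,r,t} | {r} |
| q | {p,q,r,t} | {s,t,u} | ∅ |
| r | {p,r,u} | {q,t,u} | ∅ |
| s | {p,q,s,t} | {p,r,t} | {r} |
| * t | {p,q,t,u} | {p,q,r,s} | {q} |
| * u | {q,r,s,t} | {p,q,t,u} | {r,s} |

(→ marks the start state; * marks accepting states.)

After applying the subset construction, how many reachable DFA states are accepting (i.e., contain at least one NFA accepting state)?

Start state of the DFA: {p,r} (ε-closure of the NFA start).
{p,r} --a--> {p,r,s,u}  [new]
{p,r} --b--> {p,q,r,s,t,u}  [new]
{p,r,s,u} --a--> {p,q,r,s,t,u}  [seen]
{p,r,s,u} --b--> {p,q,r,s,t,u}  [seen]
{p,q,r,s,t,u} --a--> {p,q,r,s,t,u}  [seen]
{p,q,r,s,t,u} --b--> {p,q,r,s,t,u}  [seen]
Reachable DFA states: {p,r}, {p,r,s,u}, {p,q,r,s,t,u}.
Accepting DFA states (contain an NFA accepting state): {p,r,s,u}, {p,q,r,s,t,u}.

2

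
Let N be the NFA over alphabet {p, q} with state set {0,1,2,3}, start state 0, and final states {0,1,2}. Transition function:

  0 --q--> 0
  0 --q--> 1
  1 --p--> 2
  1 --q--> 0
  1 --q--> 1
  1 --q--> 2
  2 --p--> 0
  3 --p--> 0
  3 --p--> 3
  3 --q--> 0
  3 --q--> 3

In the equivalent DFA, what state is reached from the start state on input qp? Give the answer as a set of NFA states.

{2}

Start: {0}.
δ(0,q) = {0,1}.
Union: {0,1}.
After q: {0,1}.
δ(0,p) = ∅; δ(1,p) = {2}.
Union: {2}.
After p: {2}.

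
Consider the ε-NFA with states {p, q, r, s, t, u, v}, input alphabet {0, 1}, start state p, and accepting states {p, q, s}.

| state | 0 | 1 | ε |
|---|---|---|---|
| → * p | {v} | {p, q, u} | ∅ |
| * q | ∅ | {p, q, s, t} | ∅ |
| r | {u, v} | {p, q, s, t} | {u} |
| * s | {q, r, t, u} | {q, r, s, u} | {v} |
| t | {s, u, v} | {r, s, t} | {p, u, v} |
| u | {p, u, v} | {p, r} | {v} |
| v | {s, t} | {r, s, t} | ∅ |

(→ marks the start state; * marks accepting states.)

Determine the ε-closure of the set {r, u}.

Begin with {r, u}.
u →ε {v}; add v.
ε-closure = {r, u, v}.

{r, u, v}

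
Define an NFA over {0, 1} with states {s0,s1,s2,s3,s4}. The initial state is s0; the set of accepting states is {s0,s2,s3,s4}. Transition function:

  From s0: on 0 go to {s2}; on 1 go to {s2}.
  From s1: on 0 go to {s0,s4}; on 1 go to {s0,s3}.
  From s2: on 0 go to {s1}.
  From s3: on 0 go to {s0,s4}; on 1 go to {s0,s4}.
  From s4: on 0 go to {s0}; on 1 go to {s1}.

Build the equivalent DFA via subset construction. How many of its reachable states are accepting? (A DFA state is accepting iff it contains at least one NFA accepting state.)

Start state of the DFA: {s0}.
{s0} --0--> {s2}  [new]
{s0} --1--> {s2}  [seen]
{s2} --0--> {s1}  [new]
{s2} --1--> ∅  [new]
{s1} --0--> {s0,s4}  [new]
{s1} --1--> {s0,s3}  [new]
∅ --0--> ∅  [seen]
∅ --1--> ∅  [seen]
{s0,s4} --0--> {s0,s2}  [new]
{s0,s4} --1--> {s1,s2}  [new]
{s0,s3} --0--> {s0,s2,s4}  [new]
{s0,s3} --1--> {s0,s2,s4}  [seen]
{s0,s2} --0--> {s1,s2}  [seen]
{s0,s2} --1--> {s2}  [seen]
{s1,s2} --0--> {s0,s1,s4}  [new]
{s1,s2} --1--> {s0,s3}  [seen]
{s0,s2,s4} --0--> {s0,s1,s2}  [new]
{s0,s2,s4} --1--> {s1,s2}  [seen]
{s0,s1,s4} --0--> {s0,s2,s4}  [seen]
{s0,s1,s4} --1--> {s0,s1,s2,s3}  [new]
{s0,s1,s2} --0--> {s0,s1,s2,s4}  [new]
{s0,s1,s2} --1--> {s0,s2,s3}  [new]
{s0,s1,s2,s3} --0--> {s0,s1,s2,s4}  [seen]
{s0,s1,s2,s3} --1--> {s0,s2,s3,s4}  [new]
{s0,s1,s2,s4} --0--> {s0,s1,s2,s4}  [seen]
{s0,s1,s2,s4} --1--> {s0,s1,s2,s3}  [seen]
{s0,s2,s3} --0--> {s0,s1,s2,s4}  [seen]
{s0,s2,s3} --1--> {s0,s2,s4}  [seen]
{s0,s2,s3,s4} --0--> {s0,s1,s2,s4}  [seen]
{s0,s2,s3,s4} --1--> {s0,s1,s2,s4}  [seen]
Reachable DFA states: {s0}, {s2}, {s1}, ∅, {s0,s4}, {s0,s3}, {s0,s2}, {s1,s2}, {s0,s2,s4}, {s0,s1,s4}, {s0,s1,s2}, {s0,s1,s2,s3}, {s0,s1,s2,s4}, {s0,s2,s3}, {s0,s2,s3,s4}.
Accepting DFA states (contain an NFA accepting state): {s0}, {s2}, {s0,s4}, {s0,s3}, {s0,s2}, {s1,s2}, {s0,s2,s4}, {s0,s1,s4}, {s0,s1,s2}, {s0,s1,s2,s3}, {s0,s1,s2,s4}, {s0,s2,s3}, {s0,s2,s3,s4}.

13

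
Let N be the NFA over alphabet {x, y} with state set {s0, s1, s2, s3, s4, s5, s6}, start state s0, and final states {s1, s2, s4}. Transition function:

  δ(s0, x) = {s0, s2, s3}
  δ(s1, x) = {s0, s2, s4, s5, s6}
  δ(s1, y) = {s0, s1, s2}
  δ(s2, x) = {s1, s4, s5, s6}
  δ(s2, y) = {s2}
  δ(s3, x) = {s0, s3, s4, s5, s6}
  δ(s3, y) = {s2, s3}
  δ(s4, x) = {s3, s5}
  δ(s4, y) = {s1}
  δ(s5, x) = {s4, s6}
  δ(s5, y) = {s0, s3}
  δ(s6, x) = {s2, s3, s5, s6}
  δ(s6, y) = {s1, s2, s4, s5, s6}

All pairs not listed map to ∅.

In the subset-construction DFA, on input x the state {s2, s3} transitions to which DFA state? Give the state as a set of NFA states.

{s0, s1, s3, s4, s5, s6}

δ(s2,x) = {s1, s4, s5, s6}; δ(s3,x) = {s0, s3, s4, s5, s6}.
Union: {s0, s1, s3, s4, s5, s6}.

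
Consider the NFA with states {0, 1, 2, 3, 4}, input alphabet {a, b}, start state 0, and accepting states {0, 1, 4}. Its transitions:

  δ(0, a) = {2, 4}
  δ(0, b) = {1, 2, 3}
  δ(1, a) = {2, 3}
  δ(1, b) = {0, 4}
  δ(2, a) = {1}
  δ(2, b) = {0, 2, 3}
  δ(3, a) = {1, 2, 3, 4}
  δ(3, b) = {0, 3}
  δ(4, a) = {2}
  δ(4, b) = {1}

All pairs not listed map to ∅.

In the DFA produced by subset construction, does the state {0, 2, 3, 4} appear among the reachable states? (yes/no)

yes

Start state of the DFA: {0}.
{0} --a--> {2, 4}  [new]
{0} --b--> {1, 2, 3}  [new]
{2, 4} --a--> {1, 2}  [new]
{2, 4} --b--> {0, 1, 2, 3}  [new]
{1, 2, 3} --a--> {1, 2, 3, 4}  [new]
{1, 2, 3} --b--> {0, 2, 3, 4}  [new]
{1, 2} --a--> {1, 2, 3}  [seen]
{1, 2} --b--> {0, 2, 3, 4}  [seen]
{0, 1, 2, 3} --a--> {1, 2, 3, 4}  [seen]
{0, 1, 2, 3} --b--> {0, 1, 2, 3, 4}  [new]
{1, 2, 3, 4} --a--> {1, 2, 3, 4}  [seen]
{1, 2, 3, 4} --b--> {0, 1, 2, 3, 4}  [seen]
{0, 2, 3, 4} --a--> {1, 2, 3, 4}  [seen]
{0, 2, 3, 4} --b--> {0, 1, 2, 3}  [seen]
{0, 1, 2, 3, 4} --a--> {1, 2, 3, 4}  [seen]
{0, 1, 2, 3, 4} --b--> {0, 1, 2, 3, 4}  [seen]
Reachable DFA states: {0}, {2, 4}, {1, 2, 3}, {1, 2}, {0, 1, 2, 3}, {1, 2, 3, 4}, {0, 2, 3, 4}, {0, 1, 2, 3, 4}.
{0, 2, 3, 4} is among them.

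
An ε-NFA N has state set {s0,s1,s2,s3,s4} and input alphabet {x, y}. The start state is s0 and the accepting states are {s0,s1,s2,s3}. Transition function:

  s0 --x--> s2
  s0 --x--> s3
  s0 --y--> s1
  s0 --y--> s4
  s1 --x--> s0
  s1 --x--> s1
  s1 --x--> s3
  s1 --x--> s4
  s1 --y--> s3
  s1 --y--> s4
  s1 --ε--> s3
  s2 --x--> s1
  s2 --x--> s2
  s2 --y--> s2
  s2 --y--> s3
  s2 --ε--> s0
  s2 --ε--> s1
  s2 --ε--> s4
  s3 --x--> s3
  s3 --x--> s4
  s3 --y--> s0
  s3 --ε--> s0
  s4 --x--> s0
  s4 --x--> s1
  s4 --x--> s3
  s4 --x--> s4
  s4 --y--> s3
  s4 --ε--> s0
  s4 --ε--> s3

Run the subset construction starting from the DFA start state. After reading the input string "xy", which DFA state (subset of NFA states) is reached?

{s0,s1,s2,s3,s4}

Start: {s0}.
δ(s0,x) = {s2,s3}.
Union: {s2,s3}.
ε-closure gives {s0,s1,s2,s3,s4}.
After x: {s0,s1,s2,s3,s4}.
δ(s0,y) = {s1,s4}; δ(s1,y) = {s3,s4}; δ(s2,y) = {s2,s3}; δ(s3,y) = {s0}; δ(s4,y) = {s3}.
Union: {s0,s1,s2,s3,s4}.
After y: {s0,s1,s2,s3,s4}.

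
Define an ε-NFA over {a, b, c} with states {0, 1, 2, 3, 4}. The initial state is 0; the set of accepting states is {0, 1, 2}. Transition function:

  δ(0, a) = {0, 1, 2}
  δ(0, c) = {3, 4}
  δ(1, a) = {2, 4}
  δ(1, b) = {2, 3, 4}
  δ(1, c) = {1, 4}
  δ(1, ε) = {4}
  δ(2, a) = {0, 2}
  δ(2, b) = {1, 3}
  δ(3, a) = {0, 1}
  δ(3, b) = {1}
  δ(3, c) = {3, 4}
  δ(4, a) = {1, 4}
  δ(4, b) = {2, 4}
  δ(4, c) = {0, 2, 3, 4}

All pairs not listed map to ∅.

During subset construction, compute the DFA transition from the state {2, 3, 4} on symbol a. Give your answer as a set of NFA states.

{0, 1, 2, 4}

δ(2,a) = {0, 2}; δ(3,a) = {0, 1}; δ(4,a) = {1, 4}.
Union: {0, 1, 2, 4}.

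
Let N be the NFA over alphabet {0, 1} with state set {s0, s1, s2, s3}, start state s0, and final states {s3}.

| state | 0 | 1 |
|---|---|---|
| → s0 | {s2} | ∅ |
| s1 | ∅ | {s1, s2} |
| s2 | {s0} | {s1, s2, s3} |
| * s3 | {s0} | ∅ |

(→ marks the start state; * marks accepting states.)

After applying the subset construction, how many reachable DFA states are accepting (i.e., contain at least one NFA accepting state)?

1

Start state of the DFA: {s0}.
{s0} --0--> {s2}  [new]
{s0} --1--> ∅  [new]
{s2} --0--> {s0}  [seen]
{s2} --1--> {s1, s2, s3}  [new]
∅ --0--> ∅  [seen]
∅ --1--> ∅  [seen]
{s1, s2, s3} --0--> {s0}  [seen]
{s1, s2, s3} --1--> {s1, s2, s3}  [seen]
Reachable DFA states: {s0}, {s2}, ∅, {s1, s2, s3}.
Accepting DFA states (contain an NFA accepting state): {s1, s2, s3}.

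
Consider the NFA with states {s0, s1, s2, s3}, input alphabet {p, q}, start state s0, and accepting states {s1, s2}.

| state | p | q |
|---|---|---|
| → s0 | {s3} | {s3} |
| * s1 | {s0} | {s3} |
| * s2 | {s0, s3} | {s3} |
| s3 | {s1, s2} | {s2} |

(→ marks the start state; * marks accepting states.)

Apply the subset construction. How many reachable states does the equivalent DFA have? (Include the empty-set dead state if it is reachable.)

8

Start state of the DFA: {s0}.
{s0} --p--> {s3}  [new]
{s0} --q--> {s3}  [seen]
{s3} --p--> {s1, s2}  [new]
{s3} --q--> {s2}  [new]
{s1, s2} --p--> {s0, s3}  [new]
{s1, s2} --q--> {s3}  [seen]
{s2} --p--> {s0, s3}  [seen]
{s2} --q--> {s3}  [seen]
{s0, s3} --p--> {s1, s2, s3}  [new]
{s0, s3} --q--> {s2, s3}  [new]
{s1, s2, s3} --p--> {s0, s1, s2, s3}  [new]
{s1, s2, s3} --q--> {s2, s3}  [seen]
{s2, s3} --p--> {s0, s1, s2, s3}  [seen]
{s2, s3} --q--> {s2, s3}  [seen]
{s0, s1, s2, s3} --p--> {s0, s1, s2, s3}  [seen]
{s0, s1, s2, s3} --q--> {s2, s3}  [seen]
Reachable DFA states: {s0}, {s3}, {s1, s2}, {s2}, {s0, s3}, {s1, s2, s3}, {s2, s3}, {s0, s1, s2, s3}.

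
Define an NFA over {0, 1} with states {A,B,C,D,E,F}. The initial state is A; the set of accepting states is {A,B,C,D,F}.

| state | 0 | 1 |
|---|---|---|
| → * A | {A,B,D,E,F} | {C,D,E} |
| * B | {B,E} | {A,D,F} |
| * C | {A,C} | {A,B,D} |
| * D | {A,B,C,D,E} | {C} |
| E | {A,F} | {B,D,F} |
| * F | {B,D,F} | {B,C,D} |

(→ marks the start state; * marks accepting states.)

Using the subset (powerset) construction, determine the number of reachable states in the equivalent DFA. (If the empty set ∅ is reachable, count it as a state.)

5

Start state of the DFA: {A}.
{A} --0--> {A,B,D,E,F}  [new]
{A} --1--> {C,D,E}  [new]
{A,B,D,E,F} --0--> {A,B,C,D,E,F}  [new]
{A,B,D,E,F} --1--> {A,B,C,D,E,F}  [seen]
{C,D,E} --0--> {A,B,C,D,E,F}  [seen]
{C,D,E} --1--> {A,B,C,D,F}  [new]
{A,B,C,D,E,F} --0--> {A,B,C,D,E,F}  [seen]
{A,B,C,D,E,F} --1--> {A,B,C,D,E,F}  [seen]
{A,B,C,D,F} --0--> {A,B,C,D,E,F}  [seen]
{A,B,C,D,F} --1--> {A,B,C,D,E,F}  [seen]
Reachable DFA states: {A}, {A,B,D,E,F}, {C,D,E}, {A,B,C,D,E,F}, {A,B,C,D,F}.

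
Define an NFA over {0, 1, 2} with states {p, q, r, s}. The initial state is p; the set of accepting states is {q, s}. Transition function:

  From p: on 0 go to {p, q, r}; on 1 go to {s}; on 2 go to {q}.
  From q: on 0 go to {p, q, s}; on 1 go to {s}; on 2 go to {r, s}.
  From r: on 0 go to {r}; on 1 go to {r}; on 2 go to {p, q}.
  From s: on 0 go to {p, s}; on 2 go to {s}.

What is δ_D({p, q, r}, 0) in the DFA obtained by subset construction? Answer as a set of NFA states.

δ(p,0) = {p, q, r}; δ(q,0) = {p, q, s}; δ(r,0) = {r}.
Union: {p, q, r, s}.

{p, q, r, s}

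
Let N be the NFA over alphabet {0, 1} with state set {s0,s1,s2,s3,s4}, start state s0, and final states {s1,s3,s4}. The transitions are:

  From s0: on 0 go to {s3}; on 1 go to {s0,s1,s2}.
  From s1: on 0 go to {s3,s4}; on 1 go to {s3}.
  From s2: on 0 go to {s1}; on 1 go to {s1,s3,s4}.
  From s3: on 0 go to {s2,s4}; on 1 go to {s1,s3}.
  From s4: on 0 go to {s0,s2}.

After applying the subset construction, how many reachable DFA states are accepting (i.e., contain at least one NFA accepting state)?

9

Start state of the DFA: {s0}.
{s0} --0--> {s3}  [new]
{s0} --1--> {s0,s1,s2}  [new]
{s3} --0--> {s2,s4}  [new]
{s3} --1--> {s1,s3}  [new]
{s0,s1,s2} --0--> {s1,s3,s4}  [new]
{s0,s1,s2} --1--> {s0,s1,s2,s3,s4}  [new]
{s2,s4} --0--> {s0,s1,s2}  [seen]
{s2,s4} --1--> {s1,s3,s4}  [seen]
{s1,s3} --0--> {s2,s3,s4}  [new]
{s1,s3} --1--> {s1,s3}  [seen]
{s1,s3,s4} --0--> {s0,s2,s3,s4}  [new]
{s1,s3,s4} --1--> {s1,s3}  [seen]
{s0,s1,s2,s3,s4} --0--> {s0,s1,s2,s3,s4}  [seen]
{s0,s1,s2,s3,s4} --1--> {s0,s1,s2,s3,s4}  [seen]
{s2,s3,s4} --0--> {s0,s1,s2,s4}  [new]
{s2,s3,s4} --1--> {s1,s3,s4}  [seen]
{s0,s2,s3,s4} --0--> {s0,s1,s2,s3,s4}  [seen]
{s0,s2,s3,s4} --1--> {s0,s1,s2,s3,s4}  [seen]
{s0,s1,s2,s4} --0--> {s0,s1,s2,s3,s4}  [seen]
{s0,s1,s2,s4} --1--> {s0,s1,s2,s3,s4}  [seen]
Reachable DFA states: {s0}, {s3}, {s0,s1,s2}, {s2,s4}, {s1,s3}, {s1,s3,s4}, {s0,s1,s2,s3,s4}, {s2,s3,s4}, {s0,s2,s3,s4}, {s0,s1,s2,s4}.
Accepting DFA states (contain an NFA accepting state): {s3}, {s0,s1,s2}, {s2,s4}, {s1,s3}, {s1,s3,s4}, {s0,s1,s2,s3,s4}, {s2,s3,s4}, {s0,s2,s3,s4}, {s0,s1,s2,s4}.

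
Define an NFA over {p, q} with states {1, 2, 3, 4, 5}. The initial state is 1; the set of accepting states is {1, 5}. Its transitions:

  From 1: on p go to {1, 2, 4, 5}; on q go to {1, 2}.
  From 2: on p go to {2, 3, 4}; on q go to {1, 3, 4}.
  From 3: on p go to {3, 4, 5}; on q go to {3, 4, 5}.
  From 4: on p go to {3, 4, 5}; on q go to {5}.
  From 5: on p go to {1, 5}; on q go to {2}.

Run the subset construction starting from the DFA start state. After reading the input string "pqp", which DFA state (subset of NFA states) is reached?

Start: {1}.
δ(1,p) = {1, 2, 4, 5}.
Union: {1, 2, 4, 5}.
After p: {1, 2, 4, 5}.
δ(1,q) = {1, 2}; δ(2,q) = {1, 3, 4}; δ(4,q) = {5}; δ(5,q) = {2}.
Union: {1, 2, 3, 4, 5}.
After q: {1, 2, 3, 4, 5}.
δ(1,p) = {1, 2, 4, 5}; δ(2,p) = {2, 3, 4}; δ(3,p) = {3, 4, 5}; δ(4,p) = {3, 4, 5}; δ(5,p) = {1, 5}.
Union: {1, 2, 3, 4, 5}.
After p: {1, 2, 3, 4, 5}.

{1, 2, 3, 4, 5}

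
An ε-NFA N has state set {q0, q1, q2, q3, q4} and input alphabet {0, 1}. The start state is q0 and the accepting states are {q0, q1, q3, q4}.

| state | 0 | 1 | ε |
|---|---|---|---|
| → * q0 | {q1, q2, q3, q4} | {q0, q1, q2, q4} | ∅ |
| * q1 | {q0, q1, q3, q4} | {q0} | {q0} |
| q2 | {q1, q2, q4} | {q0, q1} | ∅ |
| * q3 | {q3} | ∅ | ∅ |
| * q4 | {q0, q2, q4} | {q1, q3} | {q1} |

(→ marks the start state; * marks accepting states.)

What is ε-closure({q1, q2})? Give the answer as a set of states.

Begin with {q1, q2}.
q1 →ε {q0}; add q0.
ε-closure = {q0, q1, q2}.

{q0, q1, q2}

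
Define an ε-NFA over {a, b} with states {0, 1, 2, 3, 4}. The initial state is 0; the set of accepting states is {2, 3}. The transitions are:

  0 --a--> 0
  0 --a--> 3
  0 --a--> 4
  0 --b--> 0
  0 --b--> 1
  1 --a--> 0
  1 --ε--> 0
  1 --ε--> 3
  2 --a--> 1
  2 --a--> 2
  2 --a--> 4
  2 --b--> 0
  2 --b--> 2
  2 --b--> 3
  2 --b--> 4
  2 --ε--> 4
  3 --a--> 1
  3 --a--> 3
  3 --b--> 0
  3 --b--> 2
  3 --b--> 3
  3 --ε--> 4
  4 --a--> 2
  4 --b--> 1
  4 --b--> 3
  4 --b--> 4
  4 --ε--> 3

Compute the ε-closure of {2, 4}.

{2, 3, 4}

Begin with {2, 4}.
4 →ε {3}; add 3.
ε-closure = {2, 3, 4}.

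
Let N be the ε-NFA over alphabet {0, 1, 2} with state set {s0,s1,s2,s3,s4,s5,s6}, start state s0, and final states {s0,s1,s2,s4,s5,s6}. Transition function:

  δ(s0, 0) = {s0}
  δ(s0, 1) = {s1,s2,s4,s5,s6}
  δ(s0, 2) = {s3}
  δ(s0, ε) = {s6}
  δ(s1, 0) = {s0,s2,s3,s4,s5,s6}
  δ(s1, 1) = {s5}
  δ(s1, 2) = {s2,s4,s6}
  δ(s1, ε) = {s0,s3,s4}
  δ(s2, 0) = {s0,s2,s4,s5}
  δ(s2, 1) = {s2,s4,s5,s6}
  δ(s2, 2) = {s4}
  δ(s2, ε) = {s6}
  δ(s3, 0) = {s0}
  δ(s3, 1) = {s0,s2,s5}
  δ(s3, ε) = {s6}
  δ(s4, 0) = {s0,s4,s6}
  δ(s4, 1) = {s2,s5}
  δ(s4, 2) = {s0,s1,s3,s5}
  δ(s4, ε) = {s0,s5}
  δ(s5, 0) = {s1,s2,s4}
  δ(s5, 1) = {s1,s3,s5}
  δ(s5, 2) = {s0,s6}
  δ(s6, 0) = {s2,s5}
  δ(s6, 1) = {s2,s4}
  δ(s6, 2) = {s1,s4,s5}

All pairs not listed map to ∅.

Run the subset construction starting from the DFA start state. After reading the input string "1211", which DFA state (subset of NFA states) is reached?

{s0,s1,s2,s3,s4,s5,s6}

Start: {s0,s6}.
δ(s0,1) = {s1,s2,s4,s5,s6}; δ(s6,1) = {s2,s4}.
Union: {s1,s2,s4,s5,s6}.
ε-closure gives {s0,s1,s2,s3,s4,s5,s6}.
After 1: {s0,s1,s2,s3,s4,s5,s6}.
δ(s0,2) = {s3}; δ(s1,2) = {s2,s4,s6}; δ(s2,2) = {s4}; δ(s3,2) = ∅; δ(s4,2) = {s0,s1,s3,s5}; δ(s5,2) = {s0,s6}; δ(s6,2) = {s1,s4,s5}.
Union: {s0,s1,s2,s3,s4,s5,s6}.
After 2: {s0,s1,s2,s3,s4,s5,s6}.
δ(s0,1) = {s1,s2,s4,s5,s6}; δ(s1,1) = {s5}; δ(s2,1) = {s2,s4,s5,s6}; δ(s3,1) = {s0,s2,s5}; δ(s4,1) = {s2,s5}; δ(s5,1) = {s1,s3,s5}; δ(s6,1) = {s2,s4}.
Union: {s0,s1,s2,s3,s4,s5,s6}.
After 1: {s0,s1,s2,s3,s4,s5,s6}.
δ(s0,1) = {s1,s2,s4,s5,s6}; δ(s1,1) = {s5}; δ(s2,1) = {s2,s4,s5,s6}; δ(s3,1) = {s0,s2,s5}; δ(s4,1) = {s2,s5}; δ(s5,1) = {s1,s3,s5}; δ(s6,1) = {s2,s4}.
Union: {s0,s1,s2,s3,s4,s5,s6}.
After 1: {s0,s1,s2,s3,s4,s5,s6}.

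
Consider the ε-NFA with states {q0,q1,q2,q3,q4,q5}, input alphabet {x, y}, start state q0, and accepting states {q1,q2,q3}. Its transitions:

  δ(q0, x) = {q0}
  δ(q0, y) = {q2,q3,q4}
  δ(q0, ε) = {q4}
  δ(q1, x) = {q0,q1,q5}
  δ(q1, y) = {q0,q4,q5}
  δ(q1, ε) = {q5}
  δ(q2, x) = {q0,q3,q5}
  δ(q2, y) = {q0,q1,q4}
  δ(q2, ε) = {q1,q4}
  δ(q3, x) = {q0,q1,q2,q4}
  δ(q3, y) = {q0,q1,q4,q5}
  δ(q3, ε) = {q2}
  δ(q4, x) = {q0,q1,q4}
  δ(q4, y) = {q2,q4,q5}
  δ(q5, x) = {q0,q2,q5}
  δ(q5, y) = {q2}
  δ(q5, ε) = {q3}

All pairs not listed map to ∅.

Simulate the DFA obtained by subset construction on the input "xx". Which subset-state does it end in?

Start: {q0,q4}.
δ(q0,x) = {q0}; δ(q4,x) = {q0,q1,q4}.
Union: {q0,q1,q4}.
ε-closure gives {q0,q1,q2,q3,q4,q5}.
After x: {q0,q1,q2,q3,q4,q5}.
δ(q0,x) = {q0}; δ(q1,x) = {q0,q1,q5}; δ(q2,x) = {q0,q3,q5}; δ(q3,x) = {q0,q1,q2,q4}; δ(q4,x) = {q0,q1,q4}; δ(q5,x) = {q0,q2,q5}.
Union: {q0,q1,q2,q3,q4,q5}.
After x: {q0,q1,q2,q3,q4,q5}.

{q0,q1,q2,q3,q4,q5}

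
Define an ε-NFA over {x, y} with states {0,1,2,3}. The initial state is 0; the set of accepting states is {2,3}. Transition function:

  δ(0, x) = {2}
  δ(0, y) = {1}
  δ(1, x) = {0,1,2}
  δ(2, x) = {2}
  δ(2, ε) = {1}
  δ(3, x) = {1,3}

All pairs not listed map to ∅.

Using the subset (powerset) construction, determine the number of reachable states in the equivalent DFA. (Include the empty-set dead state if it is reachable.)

5

Start state of the DFA: {0} (ε-closure of the NFA start).
{0} --x--> {1,2}  [new]
{0} --y--> {1}  [new]
{1,2} --x--> {0,1,2}  [new]
{1,2} --y--> ∅  [new]
{1} --x--> {0,1,2}  [seen]
{1} --y--> ∅  [seen]
{0,1,2} --x--> {0,1,2}  [seen]
{0,1,2} --y--> {1}  [seen]
∅ --x--> ∅  [seen]
∅ --y--> ∅  [seen]
Reachable DFA states: {0}, {1,2}, {1}, {0,1,2}, ∅.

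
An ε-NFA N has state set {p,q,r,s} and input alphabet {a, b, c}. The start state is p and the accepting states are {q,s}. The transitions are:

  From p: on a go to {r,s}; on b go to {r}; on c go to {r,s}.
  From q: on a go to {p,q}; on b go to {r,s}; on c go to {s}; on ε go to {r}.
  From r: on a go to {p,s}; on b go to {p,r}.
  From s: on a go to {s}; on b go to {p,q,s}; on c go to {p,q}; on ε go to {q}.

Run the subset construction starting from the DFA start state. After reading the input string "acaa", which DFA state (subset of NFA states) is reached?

Start: {p}.
δ(p,a) = {r,s}.
Union: {r,s}.
ε-closure gives {q,r,s}.
After a: {q,r,s}.
δ(q,c) = {s}; δ(r,c) = ∅; δ(s,c) = {p,q}.
Union: {p,q,s}.
ε-closure gives {p,q,r,s}.
After c: {p,q,r,s}.
δ(p,a) = {r,s}; δ(q,a) = {p,q}; δ(r,a) = {p,s}; δ(s,a) = {s}.
Union: {p,q,r,s}.
After a: {p,q,r,s}.
δ(p,a) = {r,s}; δ(q,a) = {p,q}; δ(r,a) = {p,s}; δ(s,a) = {s}.
Union: {p,q,r,s}.
After a: {p,q,r,s}.

{p,q,r,s}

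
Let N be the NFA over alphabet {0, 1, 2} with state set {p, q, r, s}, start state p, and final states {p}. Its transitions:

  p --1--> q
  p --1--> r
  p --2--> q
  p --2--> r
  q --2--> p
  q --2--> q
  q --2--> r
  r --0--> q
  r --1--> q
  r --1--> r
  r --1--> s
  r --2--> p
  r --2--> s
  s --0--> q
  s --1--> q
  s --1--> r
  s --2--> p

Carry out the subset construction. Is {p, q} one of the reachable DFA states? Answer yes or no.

Start state of the DFA: {p}.
{p} --0--> ∅  [new]
{p} --1--> {q, r}  [new]
{p} --2--> {q, r}  [seen]
∅ --0--> ∅  [seen]
∅ --1--> ∅  [seen]
∅ --2--> ∅  [seen]
{q, r} --0--> {q}  [new]
{q, r} --1--> {q, r, s}  [new]
{q, r} --2--> {p, q, r, s}  [new]
{q} --0--> ∅  [seen]
{q} --1--> ∅  [seen]
{q} --2--> {p, q, r}  [new]
{q, r, s} --0--> {q}  [seen]
{q, r, s} --1--> {q, r, s}  [seen]
{q, r, s} --2--> {p, q, r, s}  [seen]
{p, q, r, s} --0--> {q}  [seen]
{p, q, r, s} --1--> {q, r, s}  [seen]
{p, q, r, s} --2--> {p, q, r, s}  [seen]
{p, q, r} --0--> {q}  [seen]
{p, q, r} --1--> {q, r, s}  [seen]
{p, q, r} --2--> {p, q, r, s}  [seen]
Reachable DFA states: {p}, ∅, {q, r}, {q}, {q, r, s}, {p, q, r, s}, {p, q, r}.
{p, q} is not among them.

no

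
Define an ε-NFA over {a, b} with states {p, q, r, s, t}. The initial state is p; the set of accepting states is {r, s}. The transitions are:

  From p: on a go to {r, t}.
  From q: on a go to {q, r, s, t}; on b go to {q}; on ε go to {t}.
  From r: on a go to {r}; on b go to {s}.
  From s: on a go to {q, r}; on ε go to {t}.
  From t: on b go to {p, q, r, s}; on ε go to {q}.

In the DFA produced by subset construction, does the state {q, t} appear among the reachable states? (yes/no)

Start state of the DFA: {p} (ε-closure of the NFA start).
{p} --a--> {q, r, t}  [new]
{p} --b--> ∅  [new]
{q, r, t} --a--> {q, r, s, t}  [new]
{q, r, t} --b--> {p, q, r, s, t}  [new]
∅ --a--> ∅  [seen]
∅ --b--> ∅  [seen]
{q, r, s, t} --a--> {q, r, s, t}  [seen]
{q, r, s, t} --b--> {p, q, r, s, t}  [seen]
{p, q, r, s, t} --a--> {q, r, s, t}  [seen]
{p, q, r, s, t} --b--> {p, q, r, s, t}  [seen]
Reachable DFA states: {p}, {q, r, t}, ∅, {q, r, s, t}, {p, q, r, s, t}.
{q, t} is not among them.

no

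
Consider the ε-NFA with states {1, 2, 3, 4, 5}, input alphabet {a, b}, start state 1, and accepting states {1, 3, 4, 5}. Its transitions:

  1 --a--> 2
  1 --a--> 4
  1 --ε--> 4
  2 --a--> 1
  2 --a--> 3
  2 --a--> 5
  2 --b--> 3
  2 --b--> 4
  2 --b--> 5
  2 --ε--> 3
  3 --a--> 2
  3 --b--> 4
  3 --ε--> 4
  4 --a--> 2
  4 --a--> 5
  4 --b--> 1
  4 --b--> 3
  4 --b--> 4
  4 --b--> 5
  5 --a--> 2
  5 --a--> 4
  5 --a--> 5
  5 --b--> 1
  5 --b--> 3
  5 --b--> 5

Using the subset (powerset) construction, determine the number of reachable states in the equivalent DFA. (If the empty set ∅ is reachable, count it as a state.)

Start state of the DFA: {1, 4} (ε-closure of the NFA start).
{1, 4} --a--> {2, 3, 4, 5}  [new]
{1, 4} --b--> {1, 3, 4, 5}  [new]
{2, 3, 4, 5} --a--> {1, 2, 3, 4, 5}  [new]
{2, 3, 4, 5} --b--> {1, 3, 4, 5}  [seen]
{1, 3, 4, 5} --a--> {2, 3, 4, 5}  [seen]
{1, 3, 4, 5} --b--> {1, 3, 4, 5}  [seen]
{1, 2, 3, 4, 5} --a--> {1, 2, 3, 4, 5}  [seen]
{1, 2, 3, 4, 5} --b--> {1, 3, 4, 5}  [seen]
Reachable DFA states: {1, 4}, {2, 3, 4, 5}, {1, 3, 4, 5}, {1, 2, 3, 4, 5}.

4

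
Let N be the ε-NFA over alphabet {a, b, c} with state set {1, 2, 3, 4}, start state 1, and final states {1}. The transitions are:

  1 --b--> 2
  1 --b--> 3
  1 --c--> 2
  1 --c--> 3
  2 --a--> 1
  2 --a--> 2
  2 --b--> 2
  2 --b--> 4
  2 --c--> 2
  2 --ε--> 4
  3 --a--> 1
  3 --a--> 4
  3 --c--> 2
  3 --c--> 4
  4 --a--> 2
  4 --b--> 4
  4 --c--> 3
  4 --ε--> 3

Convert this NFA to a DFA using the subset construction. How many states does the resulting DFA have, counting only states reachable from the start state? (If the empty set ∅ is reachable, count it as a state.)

4

Start state of the DFA: {1} (ε-closure of the NFA start).
{1} --a--> ∅  [new]
{1} --b--> {2, 3, 4}  [new]
{1} --c--> {2, 3, 4}  [seen]
∅ --a--> ∅  [seen]
∅ --b--> ∅  [seen]
∅ --c--> ∅  [seen]
{2, 3, 4} --a--> {1, 2, 3, 4}  [new]
{2, 3, 4} --b--> {2, 3, 4}  [seen]
{2, 3, 4} --c--> {2, 3, 4}  [seen]
{1, 2, 3, 4} --a--> {1, 2, 3, 4}  [seen]
{1, 2, 3, 4} --b--> {2, 3, 4}  [seen]
{1, 2, 3, 4} --c--> {2, 3, 4}  [seen]
Reachable DFA states: {1}, ∅, {2, 3, 4}, {1, 2, 3, 4}.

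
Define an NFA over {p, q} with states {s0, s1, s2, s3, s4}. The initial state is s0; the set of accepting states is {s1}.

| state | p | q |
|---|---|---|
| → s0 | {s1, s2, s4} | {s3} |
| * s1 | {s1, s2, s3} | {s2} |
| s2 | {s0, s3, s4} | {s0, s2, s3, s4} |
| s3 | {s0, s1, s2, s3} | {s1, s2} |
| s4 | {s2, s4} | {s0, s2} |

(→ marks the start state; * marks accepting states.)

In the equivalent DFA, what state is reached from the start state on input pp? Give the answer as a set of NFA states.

{s0, s1, s2, s3, s4}

Start: {s0}.
δ(s0,p) = {s1, s2, s4}.
Union: {s1, s2, s4}.
After p: {s1, s2, s4}.
δ(s1,p) = {s1, s2, s3}; δ(s2,p) = {s0, s3, s4}; δ(s4,p) = {s2, s4}.
Union: {s0, s1, s2, s3, s4}.
After p: {s0, s1, s2, s3, s4}.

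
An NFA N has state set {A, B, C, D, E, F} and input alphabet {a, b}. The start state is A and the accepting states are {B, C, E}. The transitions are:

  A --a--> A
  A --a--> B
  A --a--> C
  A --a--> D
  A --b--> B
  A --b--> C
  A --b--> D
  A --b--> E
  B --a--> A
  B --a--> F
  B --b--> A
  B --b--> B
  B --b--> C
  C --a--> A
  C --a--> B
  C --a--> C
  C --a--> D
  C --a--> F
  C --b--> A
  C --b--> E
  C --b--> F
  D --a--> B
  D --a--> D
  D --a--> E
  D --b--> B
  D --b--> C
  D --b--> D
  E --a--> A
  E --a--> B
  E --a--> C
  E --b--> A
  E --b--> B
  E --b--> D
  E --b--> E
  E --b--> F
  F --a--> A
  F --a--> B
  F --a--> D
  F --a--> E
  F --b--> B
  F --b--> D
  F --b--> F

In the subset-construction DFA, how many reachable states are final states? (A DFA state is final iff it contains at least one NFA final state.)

3

Start state of the DFA: {A}.
{A} --a--> {A, B, C, D}  [new]
{A} --b--> {B, C, D, E}  [new]
{A, B, C, D} --a--> {A, B, C, D, E, F}  [new]
{A, B, C, D} --b--> {A, B, C, D, E, F}  [seen]
{B, C, D, E} --a--> {A, B, C, D, E, F}  [seen]
{B, C, D, E} --b--> {A, B, C, D, E, F}  [seen]
{A, B, C, D, E, F} --a--> {A, B, C, D, E, F}  [seen]
{A, B, C, D, E, F} --b--> {A, B, C, D, E, F}  [seen]
Reachable DFA states: {A}, {A, B, C, D}, {B, C, D, E}, {A, B, C, D, E, F}.
Accepting DFA states (contain an NFA accepting state): {A, B, C, D}, {B, C, D, E}, {A, B, C, D, E, F}.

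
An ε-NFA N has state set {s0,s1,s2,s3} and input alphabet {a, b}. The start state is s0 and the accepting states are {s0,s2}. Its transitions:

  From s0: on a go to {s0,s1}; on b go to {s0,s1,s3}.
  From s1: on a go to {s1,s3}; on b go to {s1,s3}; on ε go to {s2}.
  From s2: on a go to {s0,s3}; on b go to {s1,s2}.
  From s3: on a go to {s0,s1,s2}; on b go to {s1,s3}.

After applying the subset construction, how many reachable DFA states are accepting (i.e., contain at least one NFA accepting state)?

Start state of the DFA: {s0} (ε-closure of the NFA start).
{s0} --a--> {s0,s1,s2}  [new]
{s0} --b--> {s0,s1,s2,s3}  [new]
{s0,s1,s2} --a--> {s0,s1,s2,s3}  [seen]
{s0,s1,s2} --b--> {s0,s1,s2,s3}  [seen]
{s0,s1,s2,s3} --a--> {s0,s1,s2,s3}  [seen]
{s0,s1,s2,s3} --b--> {s0,s1,s2,s3}  [seen]
Reachable DFA states: {s0}, {s0,s1,s2}, {s0,s1,s2,s3}.
Accepting DFA states (contain an NFA accepting state): {s0}, {s0,s1,s2}, {s0,s1,s2,s3}.

3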